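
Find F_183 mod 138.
34

Matrix identity: Q^n = [[F_(n+1), F_n], [F_n, F_(n-1)]] with Q = [[1,1],[1,0]].
n = 183 = 10110111₂. Square-and-multiply, entries mod 138:
Q^1 = [[1,1],[1,0]]
Q^2 = (Q^1)² = [[2,1],[1,1]]
Q^5 = (Q^2)²·Q = [[8,5],[5,3]]
Q^11 = (Q^5)²·Q = [[6,89],[89,55]]
Q^22 = (Q^11)² = [[91,47],[47,44]]
Q^45 = (Q^22)²·Q = [[137,2],[2,135]]
Q^91 = (Q^45)²·Q = [[135,5],[5,130]]
Q^183 = (Q^91)²·Q = [[117,34],[34,83]]
F_183 mod 138 = Q^183[0][1] = 34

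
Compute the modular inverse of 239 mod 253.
18

gcd(239, 253) = 1, so the inverse exists.
Extended Euclidean algorithm on (253, 239):
253 = 1 × 239 + 14  ⟹  14 = (1)·253 + (-1)·239
239 = 17 × 14 + 1  ⟹  1 = (-17)·253 + (18)·239
So (18)·239 ≡ 1 (mod 253), i.e. 239^(-1) ≡ 18 (mod 253).
Check: 239 × 18 = 4302 ≡ 1 (mod 253)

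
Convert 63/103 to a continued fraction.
[0; 1, 1, 1, 1, 2, 1, 5]

Euclidean algorithm steps:
63 = 0 × 103 + 63
103 = 1 × 63 + 40
63 = 1 × 40 + 23
40 = 1 × 23 + 17
23 = 1 × 17 + 6
17 = 2 × 6 + 5
6 = 1 × 5 + 1
5 = 5 × 1 + 0
Continued fraction: [0; 1, 1, 1, 1, 2, 1, 5]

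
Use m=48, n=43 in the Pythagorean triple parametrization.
(455, 4128, 4153)

Euclid's formula: a = m² - n², b = 2mn, c = m² + n²
m = 48, n = 43
a = 48² - 43² = 2304 - 1849 = 455
b = 2 × 48 × 43 = 4128
c = 48² + 43² = 2304 + 1849 = 4153
Verification: 455² + 4128² = 207025 + 17040384 = 17247409 = 4153² ✓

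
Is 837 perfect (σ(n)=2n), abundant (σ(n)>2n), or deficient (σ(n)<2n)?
deficient

Proper divisors of 837: sum = 1 + 3 + 9 + 27 + 31 + 93 + 279 = 443
Since 443 < 837, 837 is deficient.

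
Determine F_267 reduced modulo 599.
350

Matrix identity: Q^n = [[F_(n+1), F_n], [F_n, F_(n-1)]] with Q = [[1,1],[1,0]].
n = 267 = 100001011₂. Square-and-multiply, entries mod 599:
Q^1 = [[1,1],[1,0]]
Q^2 = (Q^1)² = [[2,1],[1,1]]
Q^4 = (Q^2)² = [[5,3],[3,2]]
Q^8 = (Q^4)² = [[34,21],[21,13]]
Q^16 = (Q^8)² = [[399,388],[388,11]]
Q^33 = (Q^16)²·Q = [[407,62],[62,345]]
Q^66 = (Q^33)² = [[575,501],[501,74]]
Q^133 = (Q^66)²·Q = [[488,596],[596,491]]
Q^267 = (Q^133)²·Q = [[408,350],[350,58]]
F_267 mod 599 = Q^267[0][1] = 350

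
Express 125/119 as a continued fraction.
[1; 19, 1, 5]

Euclidean algorithm steps:
125 = 1 × 119 + 6
119 = 19 × 6 + 5
6 = 1 × 5 + 1
5 = 5 × 1 + 0
Continued fraction: [1; 19, 1, 5]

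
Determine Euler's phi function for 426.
140

426 = 2 × 3 × 71
φ(n) = n × ∏(1 - 1/p) for each prime p dividing n
φ(426) = 426 × (1 - 1/2) × (1 - 1/3) × (1 - 1/71) = 140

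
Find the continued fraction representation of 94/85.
[1; 9, 2, 4]

Euclidean algorithm steps:
94 = 1 × 85 + 9
85 = 9 × 9 + 4
9 = 2 × 4 + 1
4 = 4 × 1 + 0
Continued fraction: [1; 9, 2, 4]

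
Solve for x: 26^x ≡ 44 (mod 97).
14

Baby-step giant-step with step n = ⌈√97⌉ = 10.
Baby steps 26^j mod 97 (j:value) for j=0..9: 0:1, 1:26, 2:94, 3:19, 4:9, 5:40, 6:70, 7:74, 8:81, 9:69.
Giant-step multiplier: 26^(-10) ≡ 26^(96-10) = 26^86 ≡ 95 (mod 97).
Giant steps γ_i = 44·95^i mod 97: γ_0=44, γ_1=9 (in table at j=4).
x = i·n + j = 1·10 + 4 = 14.
Check: 26^14 ≡ 44 (mod 97).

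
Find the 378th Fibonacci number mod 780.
364

Matrix identity: Q^n = [[F_(n+1), F_n], [F_n, F_(n-1)]] with Q = [[1,1],[1,0]].
n = 378 = 101111010₂. Square-and-multiply, entries mod 780:
Q^1 = [[1,1],[1,0]]
Q^2 = (Q^1)² = [[2,1],[1,1]]
Q^5 = (Q^2)²·Q = [[8,5],[5,3]]
Q^11 = (Q^5)²·Q = [[144,89],[89,55]]
Q^23 = (Q^11)²·Q = [[348,577],[577,551]]
Q^47 = (Q^23)²·Q = [[96,73],[73,23]]
Q^94 = (Q^47)² = [[505,107],[107,398]]
Q^189 = (Q^94)²·Q = [[395,494],[494,681]]
Q^378 = (Q^189)² = [[701,364],[364,337]]
F_378 mod 780 = Q^378[0][1] = 364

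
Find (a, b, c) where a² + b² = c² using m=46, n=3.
(2107, 276, 2125)

Euclid's formula: a = m² - n², b = 2mn, c = m² + n²
m = 46, n = 3
a = 46² - 3² = 2116 - 9 = 2107
b = 2 × 46 × 3 = 276
c = 46² + 3² = 2116 + 9 = 2125
Verification: 2107² + 276² = 4439449 + 76176 = 4515625 = 2125² ✓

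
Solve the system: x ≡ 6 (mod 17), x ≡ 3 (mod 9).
57

Using Chinese Remainder Theorem:
M = 17 × 9 = 153
M1 = 9, M2 = 17
y1 = 9^(-1) mod 17 = 2
y2 = 17^(-1) mod 9 = 8
x = (6×9×2 + 3×17×8) mod 153 = 57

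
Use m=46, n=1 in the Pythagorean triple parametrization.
(2115, 92, 2117)

Euclid's formula: a = m² - n², b = 2mn, c = m² + n²
m = 46, n = 1
a = 46² - 1² = 2116 - 1 = 2115
b = 2 × 46 × 1 = 92
c = 46² + 1² = 2116 + 1 = 2117
Verification: 2115² + 92² = 4473225 + 8464 = 4481689 = 2117² ✓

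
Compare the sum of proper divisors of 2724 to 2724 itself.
abundant

Proper divisors of 2724: sum = 1 + 2 + 3 + 4 + 6 + 12 + 227 + 454 + 681 + 908 + 1362 = 3660
Since 3660 > 2724, 2724 is abundant.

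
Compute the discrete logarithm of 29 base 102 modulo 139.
134

Baby-step giant-step with step n = ⌈√139⌉ = 12.
Baby steps 102^j mod 139 (j:value) for j=0..11: 0:1, 1:102, 2:118, 3:82, 4:24, 5:85, 6:52, 7:22, 8:20, 9:94, 10:136, 11:111.
Giant-step multiplier: 102^(-12) ≡ 102^(138-12) = 102^126 ≡ 64 (mod 139).
Giant steps γ_i = 29·64^i mod 139: γ_0=29, γ_1=49, γ_2=78, γ_3=127, γ_4=66, γ_5=54, γ_6=120, γ_7=35, γ_8=16, γ_9=51, γ_10=67, γ_11=118 (in table at j=2).
x = i·n + j = 11·12 + 2 = 134.
Check: 102^134 ≡ 29 (mod 139).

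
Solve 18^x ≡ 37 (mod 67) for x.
22

Baby-step giant-step with step n = ⌈√67⌉ = 9.
Baby steps 18^j mod 67 (j:value) for j=0..8: 0:1, 1:18, 2:56, 3:3, 4:54, 5:34, 6:9, 7:28, 8:35.
Giant-step multiplier: 18^(-9) ≡ 18^(66-9) = 18^57 ≡ 5 (mod 67).
Giant steps γ_i = 37·5^i mod 67: γ_0=37, γ_1=51, γ_2=54 (in table at j=4).
x = i·n + j = 2·9 + 4 = 22.
Check: 18^22 ≡ 37 (mod 67).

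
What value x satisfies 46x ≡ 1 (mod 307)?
287

gcd(46, 307) = 1, so the inverse exists.
Extended Euclidean algorithm on (307, 46):
307 = 6 × 46 + 31  ⟹  31 = (1)·307 + (-6)·46
46 = 1 × 31 + 15  ⟹  15 = (-1)·307 + (7)·46
31 = 2 × 15 + 1  ⟹  1 = (3)·307 + (-20)·46
So (-20)·46 ≡ 1 (mod 307), i.e. 46^(-1) ≡ -20 ≡ 287 (mod 307).
Check: 46 × 287 = 13202 ≡ 1 (mod 307)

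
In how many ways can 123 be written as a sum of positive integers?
2552338241

p(n) counts ways to write n as a sum of positive integers (order ignored).
Euler's pentagonal recurrence: p(k) = p(k-1) + p(k-2) - p(k-5) - p(k-7) + p(k-12) + p(k-15) - ... (offsets j(3j∓1)/2, signs ++--, p(0)=1, p(<0)=0).
DP table for k = 0..122: p(0)=1, p(1)=1, p(2)=2, p(3)=3, p(4)=5, p(5)=7, p(6)=11, p(7)=15, p(8)=22, p(9)=30, p(10)=42, p(11)=56, p(12)=77, p(13)=101, p(14)=135, p(15)=176, p(16)=231, p(17)=297, p(18)=385, p(19)=490, p(20)=627, p(21)=792, p(22)=1002, p(23)=1255, p(24)=1575, p(25)=1958, p(26)=2436, p(27)=3010, p(28)=3718, p(29)=4565, p(30)=5604, p(31)=6842, p(32)=8349, p(33)=10143, p(34)=12310, p(35)=14883, p(36)=17977, p(37)=21637, p(38)=26015, p(39)=31185, p(40)=37338, p(41)=44583, p(42)=53174, p(43)=63261, p(44)=75175, p(45)=89134, p(46)=105558, p(47)=124754, p(48)=147273, p(49)=173525, p(50)=204226, p(51)=239943, p(52)=281589, p(53)=329931, p(54)=386155, p(55)=451276, p(56)=526823, p(57)=614154, p(58)=715220, p(59)=831820, p(60)=966467, p(61)=1121505, p(62)=1300156, p(63)=1505499, p(64)=1741630, p(65)=2012558, p(66)=2323520, p(67)=2679689, p(68)=3087735, p(69)=3554345, p(70)=4087968, p(71)=4697205, p(72)=5392783, p(73)=6185689, p(74)=7089500, p(75)=8118264, p(76)=9289091, p(77)=10619863, p(78)=12132164, p(79)=13848650, p(80)=15796476, p(81)=18004327, p(82)=20506255, p(83)=23338469, p(84)=26543660, p(85)=30167357, p(86)=34262962, p(87)=38887673, p(88)=44108109, p(89)=49995925, p(90)=56634173, p(91)=64112359, p(92)=72533807, p(93)=82010177, p(94)=92669720, p(95)=104651419, p(96)=118114304, p(97)=133230930, p(98)=150198136, p(99)=169229875, p(100)=190569292, p(101)=214481126, p(102)=241265379, p(103)=271248950, p(104)=304801365, p(105)=342325709, p(106)=384276336, p(107)=431149389, p(108)=483502844, p(109)=541946240, p(110)=607163746, p(111)=679903203, p(112)=761002156, p(113)=851376628, p(114)=952050665, p(115)=1064144451, p(116)=1188908248, p(117)=1327710076, p(118)=1482074143, p(119)=1653668665, p(120)=1844349560, p(121)=2056148051, p(122)=2291320912.
Final step: p(123) = p(122) + p(121) - p(118) - p(116) + p(111) + p(108) - p(101) - p(97) + p(88) + p(83) - p(72) - p(66) + p(53) + p(46) - p(31) - p(23) + p(6)
= 2291320912 + 2056148051 - 1482074143 - 1188908248 + 679903203 + 483502844 - 214481126 - 133230930 + 44108109 + 23338469 - 5392783 - 2323520 + 329931 + 105558 - 6842 - 1255 + 11
= 2552338241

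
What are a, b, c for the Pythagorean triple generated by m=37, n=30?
(469, 2220, 2269)

Euclid's formula: a = m² - n², b = 2mn, c = m² + n²
m = 37, n = 30
a = 37² - 30² = 1369 - 900 = 469
b = 2 × 37 × 30 = 2220
c = 37² + 30² = 1369 + 900 = 2269
Verification: 469² + 2220² = 219961 + 4928400 = 5148361 = 2269² ✓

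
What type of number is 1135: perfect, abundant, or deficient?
deficient

Proper divisors of 1135: sum = 1 + 5 + 227 = 233
Since 233 < 1135, 1135 is deficient.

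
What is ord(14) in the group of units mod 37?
12

37 is prime, so ord(14) divides φ(37) = 36.
Divisors of 36: 1, 2, 3, 4, 6, 9, 12, 18, 36.
Repeated squaring: 14^1 ≡ 14, 14^2 ≡ 11, 14^4 ≡ 10, 14^8 ≡ 26, 14^16 ≡ 10, 14^32 ≡ 26 (mod 37).
Test 14^d mod 37 for each divisor d in increasing order:
14^1 ≡ 14
14^2 ≡ 11
14^3 = 14^2·14^1 ≡ 6
14^4 ≡ 10
14^6 = 14^4·14^2 ≡ 36
14^9 = 14^8·14^1 ≡ 31
14^12 = 14^8·14^4 ≡ 1  ← first divisor giving 1
The order is 12.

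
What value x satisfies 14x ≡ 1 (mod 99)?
92

gcd(14, 99) = 1, so the inverse exists.
Extended Euclidean algorithm on (99, 14):
99 = 7 × 14 + 1  ⟹  1 = (1)·99 + (-7)·14
So (-7)·14 ≡ 1 (mod 99), i.e. 14^(-1) ≡ -7 ≡ 92 (mod 99).
Check: 14 × 92 = 1288 ≡ 1 (mod 99)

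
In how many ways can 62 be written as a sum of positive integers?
1300156

p(n) counts ways to write n as a sum of positive integers (order ignored).
Euler's pentagonal recurrence: p(k) = p(k-1) + p(k-2) - p(k-5) - p(k-7) + p(k-12) + p(k-15) - ... (offsets j(3j∓1)/2, signs ++--, p(0)=1, p(<0)=0).
DP table for k = 0..61: p(0)=1, p(1)=1, p(2)=2, p(3)=3, p(4)=5, p(5)=7, p(6)=11, p(7)=15, p(8)=22, p(9)=30, p(10)=42, p(11)=56, p(12)=77, p(13)=101, p(14)=135, p(15)=176, p(16)=231, p(17)=297, p(18)=385, p(19)=490, p(20)=627, p(21)=792, p(22)=1002, p(23)=1255, p(24)=1575, p(25)=1958, p(26)=2436, p(27)=3010, p(28)=3718, p(29)=4565, p(30)=5604, p(31)=6842, p(32)=8349, p(33)=10143, p(34)=12310, p(35)=14883, p(36)=17977, p(37)=21637, p(38)=26015, p(39)=31185, p(40)=37338, p(41)=44583, p(42)=53174, p(43)=63261, p(44)=75175, p(45)=89134, p(46)=105558, p(47)=124754, p(48)=147273, p(49)=173525, p(50)=204226, p(51)=239943, p(52)=281589, p(53)=329931, p(54)=386155, p(55)=451276, p(56)=526823, p(57)=614154, p(58)=715220, p(59)=831820, p(60)=966467, p(61)=1121505.
Final step: p(62) = p(61) + p(60) - p(57) - p(55) + p(50) + p(47) - p(40) - p(36) + p(27) + p(22) - p(11) - p(5)
= 1121505 + 966467 - 614154 - 451276 + 204226 + 124754 - 37338 - 17977 + 3010 + 1002 - 56 - 7
= 1300156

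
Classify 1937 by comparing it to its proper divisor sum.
deficient

Proper divisors of 1937: sum = 1 + 13 + 149 = 163
Since 163 < 1937, 1937 is deficient.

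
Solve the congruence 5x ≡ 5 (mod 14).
x ≡ 1 (mod 14)

gcd(5, 14) = 1, which divides 5, so solutions exist.
Find 5^(-1) mod 14 by the extended Euclidean algorithm:
14 = 2 × 5 + 4  ⟹  4 = (1)·14 + (-2)·5
5 = 1 × 4 + 1  ⟹  1 = (-1)·14 + (3)·5
So (3)·5 ≡ 1 (mod 14), i.e. 5^(-1) ≡ 3 (mod 14).
x ≡ 3 × 5 = 15 ≡ 1 (mod 14).
Check: 5 × 1 = 5 ≡ 5 (mod 14).
Unique solution: x ≡ 1 (mod 14)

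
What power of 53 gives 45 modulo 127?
55

Baby-step giant-step with step n = ⌈√127⌉ = 12.
Baby steps 53^j mod 127 (j:value) for j=0..11: 0:1, 1:53, 2:15, 3:33, 4:98, 5:114, 6:73, 7:59, 8:79, 9:123, 10:42, 11:67.
Giant-step multiplier: 53^(-12) ≡ 53^(126-12) = 53^114 ≡ 76 (mod 127).
Giant steps γ_i = 45·76^i mod 127: γ_0=45, γ_1=118, γ_2=78, γ_3=86, γ_4=59 (in table at j=7).
x = i·n + j = 4·12 + 7 = 55.
Check: 53^55 ≡ 45 (mod 127).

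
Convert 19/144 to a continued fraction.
[0; 7, 1, 1, 2, 1, 2]

Euclidean algorithm steps:
19 = 0 × 144 + 19
144 = 7 × 19 + 11
19 = 1 × 11 + 8
11 = 1 × 8 + 3
8 = 2 × 3 + 2
3 = 1 × 2 + 1
2 = 2 × 1 + 0
Continued fraction: [0; 7, 1, 1, 2, 1, 2]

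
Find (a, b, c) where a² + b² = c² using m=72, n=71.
(143, 10224, 10225)

Euclid's formula: a = m² - n², b = 2mn, c = m² + n²
m = 72, n = 71
a = 72² - 71² = 5184 - 5041 = 143
b = 2 × 72 × 71 = 10224
c = 72² + 71² = 5184 + 5041 = 10225
Verification: 143² + 10224² = 20449 + 104530176 = 104550625 = 10225² ✓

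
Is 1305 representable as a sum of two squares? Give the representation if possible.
3² + 36² (a=3, b=36)

Factorization: 1305 = 3^2 × 5 × 29
By Fermat: n is sum of two squares iff every prime p ≡ 3 (mod 4) appears to even power.
All primes ≡ 3 (mod 4) appear to even power.
Search a = 0, 1, 2, … for 1305 - a² a perfect square: first hit at a = 3: 1305 - 9 = 1296 = 36².
1305 = 3² + 36² = 9 + 1296 ✓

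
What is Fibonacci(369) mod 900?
394

Matrix identity: Q^n = [[F_(n+1), F_n], [F_n, F_(n-1)]] with Q = [[1,1],[1,0]].
n = 369 = 101110001₂. Square-and-multiply, entries mod 900:
Q^1 = [[1,1],[1,0]]
Q^2 = (Q^1)² = [[2,1],[1,1]]
Q^5 = (Q^2)²·Q = [[8,5],[5,3]]
Q^11 = (Q^5)²·Q = [[144,89],[89,55]]
Q^23 = (Q^11)²·Q = [[468,757],[757,611]]
Q^46 = (Q^23)² = [[73,503],[503,470]]
Q^92 = (Q^46)² = [[38,429],[429,509]]
Q^184 = (Q^92)² = [[85,663],[663,322]]
Q^369 = (Q^184)²·Q = [[235,394],[394,741]]
F_369 mod 900 = Q^369[0][1] = 394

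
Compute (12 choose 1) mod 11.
1

Using Lucas' theorem:
Write n=12 and k=1 in base 11:
n in base 11: [1, 1]
k in base 11: [0, 1]
C(12,1) mod 11 = ∏ C(n_i, k_i) mod 11
Digit binomials (mod 11): C(1,0) = 1; C(1,1) = 1
Product: 1 × 1 = 1 ≡ 1 (mod 11)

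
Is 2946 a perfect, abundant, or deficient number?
abundant

Proper divisors of 2946: sum = 1 + 2 + 3 + 6 + 491 + 982 + 1473 = 2958
Since 2958 > 2946, 2946 is abundant.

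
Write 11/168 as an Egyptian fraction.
1/16 + 1/336

Greedy algorithm:
11/168: ceiling(168/11) = 16, use 1/16
1/336: ceiling(336/1) = 336, use 1/336
Result: 11/168 = 1/16 + 1/336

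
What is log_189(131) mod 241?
179

Baby-step giant-step with step n = ⌈√241⌉ = 16.
Baby steps 189^j mod 241 (j:value) for j=0..15: 0:1, 1:189, 2:53, 3:136, 4:158, 5:219, 6:180, 7:39, 8:141, 9:139, 10:2, 11:137, 12:106, 13:31, 14:75, 15:197.
Giant-step multiplier: 189^(-16) ≡ 189^(240-16) = 189^224 ≡ 160 (mod 241).
Giant steps γ_i = 131·160^i mod 241: γ_0=131, γ_1=234, γ_2=85, γ_3=104, γ_4=11, γ_5=73, γ_6=112, γ_7=86, γ_8=23, γ_9=65, γ_10=37, γ_11=136 (in table at j=3).
x = i·n + j = 11·16 + 3 = 179.
Check: 189^179 ≡ 131 (mod 241).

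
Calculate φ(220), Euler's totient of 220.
80

220 = 2^2 × 5 × 11
φ(n) = n × ∏(1 - 1/p) for each prime p dividing n
φ(220) = 220 × (1 - 1/2) × (1 - 1/5) × (1 - 1/11) = 80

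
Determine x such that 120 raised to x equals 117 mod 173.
60

Baby-step giant-step with step n = ⌈√173⌉ = 14.
Baby steps 120^j mod 173 (j:value) for j=0..13: 0:1, 1:120, 2:41, 3:76, 4:124, 5:2, 6:67, 7:82, 8:152, 9:75, 10:4, 11:134, 12:164, 13:131.
Giant-step multiplier: 120^(-14) ≡ 120^(172-14) = 120^158 ≡ 15 (mod 173).
Giant steps γ_i = 117·15^i mod 173: γ_0=117, γ_1=25, γ_2=29, γ_3=89, γ_4=124 (in table at j=4).
x = i·n + j = 4·14 + 4 = 60.
Check: 120^60 ≡ 117 (mod 173).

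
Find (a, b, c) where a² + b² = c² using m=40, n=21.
(1159, 1680, 2041)

Euclid's formula: a = m² - n², b = 2mn, c = m² + n²
m = 40, n = 21
a = 40² - 21² = 1600 - 441 = 1159
b = 2 × 40 × 21 = 1680
c = 40² + 21² = 1600 + 441 = 2041
Verification: 1159² + 1680² = 1343281 + 2822400 = 4165681 = 2041² ✓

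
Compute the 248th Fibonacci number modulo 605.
186

Matrix identity: Q^n = [[F_(n+1), F_n], [F_n, F_(n-1)]] with Q = [[1,1],[1,0]].
n = 248 = 11111000₂. Square-and-multiply, entries mod 605:
Q^1 = [[1,1],[1,0]]
Q^3 = (Q^1)²·Q = [[3,2],[2,1]]
Q^7 = (Q^3)²·Q = [[21,13],[13,8]]
Q^15 = (Q^7)²·Q = [[382,5],[5,377]]
Q^31 = (Q^15)²·Q = [[309,144],[144,165]]
Q^62 = (Q^31)² = [[57,496],[496,166]]
Q^124 = (Q^62)² = [[5,498],[498,112]]
Q^248 = (Q^124)² = [[584,186],[186,398]]
F_248 mod 605 = Q^248[0][1] = 186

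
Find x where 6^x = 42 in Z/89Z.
42

Baby-step giant-step with step n = ⌈√89⌉ = 10.
Baby steps 6^j mod 89 (j:value) for j=0..9: 0:1, 1:6, 2:36, 3:38, 4:50, 5:33, 6:20, 7:31, 8:8, 9:48.
Giant-step multiplier: 6^(-10) ≡ 6^(88-10) = 6^78 ≡ 17 (mod 89).
Giant steps γ_i = 42·17^i mod 89: γ_0=42, γ_1=2, γ_2=34, γ_3=44, γ_4=36 (in table at j=2).
x = i·n + j = 4·10 + 2 = 42.
Check: 6^42 ≡ 42 (mod 89).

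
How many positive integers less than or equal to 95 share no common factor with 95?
72

95 = 5 × 19
φ(n) = n × ∏(1 - 1/p) for each prime p dividing n
φ(95) = 95 × (1 - 1/5) × (1 - 1/19) = 72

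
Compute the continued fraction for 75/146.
[0; 1, 1, 17, 1, 3]

Euclidean algorithm steps:
75 = 0 × 146 + 75
146 = 1 × 75 + 71
75 = 1 × 71 + 4
71 = 17 × 4 + 3
4 = 1 × 3 + 1
3 = 3 × 1 + 0
Continued fraction: [0; 1, 1, 17, 1, 3]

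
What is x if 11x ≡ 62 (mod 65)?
x ≡ 47 (mod 65)

gcd(11, 65) = 1, which divides 62, so solutions exist.
Find 11^(-1) mod 65 by the extended Euclidean algorithm:
65 = 5 × 11 + 10  ⟹  10 = (1)·65 + (-5)·11
11 = 1 × 10 + 1  ⟹  1 = (-1)·65 + (6)·11
So (6)·11 ≡ 1 (mod 65), i.e. 11^(-1) ≡ 6 (mod 65).
x ≡ 6 × 62 = 372 ≡ 47 (mod 65).
Check: 11 × 47 = 517 ≡ 62 (mod 65).
Unique solution: x ≡ 47 (mod 65)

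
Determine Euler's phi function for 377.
336

377 = 13 × 29
φ(n) = n × ∏(1 - 1/p) for each prime p dividing n
φ(377) = 377 × (1 - 1/13) × (1 - 1/29) = 336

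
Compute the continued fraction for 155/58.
[2; 1, 2, 19]

Euclidean algorithm steps:
155 = 2 × 58 + 39
58 = 1 × 39 + 19
39 = 2 × 19 + 1
19 = 19 × 1 + 0
Continued fraction: [2; 1, 2, 19]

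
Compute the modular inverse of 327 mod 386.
157

gcd(327, 386) = 1, so the inverse exists.
Extended Euclidean algorithm on (386, 327):
386 = 1 × 327 + 59  ⟹  59 = (1)·386 + (-1)·327
327 = 5 × 59 + 32  ⟹  32 = (-5)·386 + (6)·327
59 = 1 × 32 + 27  ⟹  27 = (6)·386 + (-7)·327
32 = 1 × 27 + 5  ⟹  5 = (-11)·386 + (13)·327
27 = 5 × 5 + 2  ⟹  2 = (61)·386 + (-72)·327
5 = 2 × 2 + 1  ⟹  1 = (-133)·386 + (157)·327
So (157)·327 ≡ 1 (mod 386), i.e. 327^(-1) ≡ 157 (mod 386).
Check: 327 × 157 = 51339 ≡ 1 (mod 386)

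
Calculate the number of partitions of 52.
281589

p(n) counts ways to write n as a sum of positive integers (order ignored).
Euler's pentagonal recurrence: p(k) = p(k-1) + p(k-2) - p(k-5) - p(k-7) + p(k-12) + p(k-15) - ... (offsets j(3j∓1)/2, signs ++--, p(0)=1, p(<0)=0).
DP table for k = 0..51: p(0)=1, p(1)=1, p(2)=2, p(3)=3, p(4)=5, p(5)=7, p(6)=11, p(7)=15, p(8)=22, p(9)=30, p(10)=42, p(11)=56, p(12)=77, p(13)=101, p(14)=135, p(15)=176, p(16)=231, p(17)=297, p(18)=385, p(19)=490, p(20)=627, p(21)=792, p(22)=1002, p(23)=1255, p(24)=1575, p(25)=1958, p(26)=2436, p(27)=3010, p(28)=3718, p(29)=4565, p(30)=5604, p(31)=6842, p(32)=8349, p(33)=10143, p(34)=12310, p(35)=14883, p(36)=17977, p(37)=21637, p(38)=26015, p(39)=31185, p(40)=37338, p(41)=44583, p(42)=53174, p(43)=63261, p(44)=75175, p(45)=89134, p(46)=105558, p(47)=124754, p(48)=147273, p(49)=173525, p(50)=204226, p(51)=239943.
Final step: p(52) = p(51) + p(50) - p(47) - p(45) + p(40) + p(37) - p(30) - p(26) + p(17) + p(12) - p(1)
= 239943 + 204226 - 124754 - 89134 + 37338 + 21637 - 5604 - 2436 + 297 + 77 - 1
= 281589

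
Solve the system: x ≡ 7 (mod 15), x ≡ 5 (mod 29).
382

Using Chinese Remainder Theorem:
M = 15 × 29 = 435
M1 = 29, M2 = 15
y1 = 29^(-1) mod 15 = 14
y2 = 15^(-1) mod 29 = 2
x = (7×29×14 + 5×15×2) mod 435 = 382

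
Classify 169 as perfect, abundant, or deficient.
deficient

Proper divisors of 169: sum = 1 + 13 = 14
Since 14 < 169, 169 is deficient.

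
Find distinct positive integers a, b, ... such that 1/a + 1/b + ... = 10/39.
1/4 + 1/156

Greedy algorithm:
10/39: ceiling(39/10) = 4, use 1/4
1/156: ceiling(156/1) = 156, use 1/156
Result: 10/39 = 1/4 + 1/156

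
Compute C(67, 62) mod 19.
5

Using Lucas' theorem:
Write n=67 and k=62 in base 19:
n in base 19: [3, 10]
k in base 19: [3, 5]
C(67,62) mod 19 = ∏ C(n_i, k_i) mod 19
Digit binomials (mod 19): C(3,3) = 1; C(10,5) = 252 ≡ 5
Product: 1 × 5 = 5 ≡ 5 (mod 19)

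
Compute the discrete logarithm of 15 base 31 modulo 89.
25

Baby-step giant-step with step n = ⌈√89⌉ = 10.
Baby steps 31^j mod 89 (j:value) for j=0..9: 0:1, 1:31, 2:71, 3:65, 4:57, 5:76, 6:42, 7:56, 8:45, 9:60.
Giant-step multiplier: 31^(-10) ≡ 31^(88-10) = 31^78 ≡ 79 (mod 89).
Giant steps γ_i = 15·79^i mod 89: γ_0=15, γ_1=28, γ_2=76 (in table at j=5).
x = i·n + j = 2·10 + 5 = 25.
Check: 31^25 ≡ 15 (mod 89).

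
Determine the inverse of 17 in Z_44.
13

gcd(17, 44) = 1, so the inverse exists.
Extended Euclidean algorithm on (44, 17):
44 = 2 × 17 + 10  ⟹  10 = (1)·44 + (-2)·17
17 = 1 × 10 + 7  ⟹  7 = (-1)·44 + (3)·17
10 = 1 × 7 + 3  ⟹  3 = (2)·44 + (-5)·17
7 = 2 × 3 + 1  ⟹  1 = (-5)·44 + (13)·17
So (13)·17 ≡ 1 (mod 44), i.e. 17^(-1) ≡ 13 (mod 44).
Check: 17 × 13 = 221 ≡ 1 (mod 44)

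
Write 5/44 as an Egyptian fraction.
1/9 + 1/396

Greedy algorithm:
5/44: ceiling(44/5) = 9, use 1/9
1/396: ceiling(396/1) = 396, use 1/396
Result: 5/44 = 1/9 + 1/396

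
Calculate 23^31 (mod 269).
258

Repeated squaring. Binary of 31 = 11111.
23^1 ≡ 23 (mod 269); 23^2 ≡ 260 (mod 269); 23^4 ≡ 81 (mod 269); 23^8 ≡ 105 (mod 269); 23^16 ≡ 265 (mod 269)
23^31 = 23^1 × 23^2 × 23^4 × 23^8 × 23^16 ≡ 258 (mod 269)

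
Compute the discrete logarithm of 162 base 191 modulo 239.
6

Baby-step giant-step with step n = ⌈√239⌉ = 16.
Baby steps 191^j mod 239 (j:value) for j=0..15: 0:1, 1:191, 2:153, 3:65, 4:226, 5:146, 6:162, 7:111, 8:169, 9:14, 10:45, 11:230, 12:193, 13:57, 14:132, 15:117.
h = 162 is already in the table at j=6, so x = 6.
Check: 191^6 ≡ 162 (mod 239).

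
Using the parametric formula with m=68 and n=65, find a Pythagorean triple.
(399, 8840, 8849)

Euclid's formula: a = m² - n², b = 2mn, c = m² + n²
m = 68, n = 65
a = 68² - 65² = 4624 - 4225 = 399
b = 2 × 68 × 65 = 8840
c = 68² + 65² = 4624 + 4225 = 8849
Verification: 399² + 8840² = 159201 + 78145600 = 78304801 = 8849² ✓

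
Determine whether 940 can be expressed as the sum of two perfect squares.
Not possible

Factorization: 940 = 2^2 × 5 × 47
By Fermat: n is sum of two squares iff every prime p ≡ 3 (mod 4) appears to even power.
Prime(s) ≡ 3 (mod 4) with odd exponent: [(47, 1)]
Therefore 940 cannot be expressed as a² + b².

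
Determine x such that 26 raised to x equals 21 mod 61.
35

Baby-step giant-step with step n = ⌈√61⌉ = 8.
Baby steps 26^j mod 61 (j:value) for j=0..7: 0:1, 1:26, 2:5, 3:8, 4:25, 5:40, 6:3, 7:17.
Giant-step multiplier: 26^(-8) ≡ 26^(60-8) = 26^52 ≡ 57 (mod 61).
Giant steps γ_i = 21·57^i mod 61: γ_0=21, γ_1=38, γ_2=31, γ_3=59, γ_4=8 (in table at j=3).
x = i·n + j = 4·8 + 3 = 35.
Check: 26^35 ≡ 21 (mod 61).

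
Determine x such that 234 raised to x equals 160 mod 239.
200

Baby-step giant-step with step n = ⌈√239⌉ = 16.
Baby steps 234^j mod 239 (j:value) for j=0..15: 0:1, 1:234, 2:25, 3:114, 4:147, 5:221, 6:90, 7:28, 8:99, 9:222, 10:85, 11:53, 12:213, 13:130, 14:67, 15:143.
Giant-step multiplier: 234^(-16) ≡ 234^(238-16) = 234^222 ≡ 120 (mod 239).
Giant steps γ_i = 160·120^i mod 239: γ_0=160, γ_1=80, γ_2=40, γ_3=20, γ_4=10, γ_5=5, γ_6=122, γ_7=61, γ_8=150, γ_9=75, γ_10=157, γ_11=198, γ_12=99 (in table at j=8).
x = i·n + j = 12·16 + 8 = 200.
Check: 234^200 ≡ 160 (mod 239).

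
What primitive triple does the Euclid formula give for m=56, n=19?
(2775, 2128, 3497)

Euclid's formula: a = m² - n², b = 2mn, c = m² + n²
m = 56, n = 19
a = 56² - 19² = 3136 - 361 = 2775
b = 2 × 56 × 19 = 2128
c = 56² + 19² = 3136 + 361 = 3497
Verification: 2775² + 2128² = 7700625 + 4528384 = 12229009 = 3497² ✓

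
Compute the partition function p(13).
101

p(n) counts ways to write n as a sum of positive integers (order ignored).
Euler's pentagonal recurrence: p(k) = p(k-1) + p(k-2) - p(k-5) - p(k-7) + p(k-12) + p(k-15) - ... (offsets j(3j∓1)/2, signs ++--, p(0)=1, p(<0)=0).
DP table for k = 0..12: p(0)=1, p(1)=1, p(2)=2, p(3)=3, p(4)=5, p(5)=7, p(6)=11, p(7)=15, p(8)=22, p(9)=30, p(10)=42, p(11)=56, p(12)=77.
Final step: p(13) = p(12) + p(11) - p(8) - p(6) + p(1)
= 77 + 56 - 22 - 11 + 1
= 101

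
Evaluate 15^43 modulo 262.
147

Repeated squaring. Binary of 43 = 101011.
15^1 ≡ 15 (mod 262); 15^2 ≡ 225 (mod 262); 15^4 ≡ 59 (mod 262); 15^8 ≡ 75 (mod 262); 15^16 ≡ 123 (mod 262); 15^32 ≡ 195 (mod 262)
15^43 = 15^1 × 15^2 × 15^8 × 15^32 ≡ 147 (mod 262)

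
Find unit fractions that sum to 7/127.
1/19 + 1/403 + 1/194488 + 1/189127716232

Greedy algorithm:
7/127: ceiling(127/7) = 19, use 1/19
6/2413: ceiling(2413/6) = 403, use 1/403
5/972439: ceiling(972439/5) = 194488, use 1/194488
1/189127716232: ceiling(189127716232/1) = 189127716232, use 1/189127716232
Result: 7/127 = 1/19 + 1/403 + 1/194488 + 1/189127716232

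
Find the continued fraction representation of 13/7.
[1; 1, 6]

Euclidean algorithm steps:
13 = 1 × 7 + 6
7 = 1 × 6 + 1
6 = 6 × 1 + 0
Continued fraction: [1; 1, 6]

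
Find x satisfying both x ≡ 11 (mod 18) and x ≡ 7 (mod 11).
29

Using Chinese Remainder Theorem:
M = 18 × 11 = 198
M1 = 11, M2 = 18
y1 = 11^(-1) mod 18 = 5
y2 = 18^(-1) mod 11 = 8
x = (11×11×5 + 7×18×8) mod 198 = 29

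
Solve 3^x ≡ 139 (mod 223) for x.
16

Baby-step giant-step with step n = ⌈√223⌉ = 15.
Baby steps 3^j mod 223 (j:value) for j=0..14: 0:1, 1:3, 2:9, 3:27, 4:81, 5:20, 6:60, 7:180, 8:94, 9:59, 10:177, 11:85, 12:32, 13:96, 14:65.
Giant-step multiplier: 3^(-15) ≡ 3^(222-15) = 3^207 ≡ 215 (mod 223).
Giant steps γ_i = 139·215^i mod 223: γ_0=139, γ_1=3 (in table at j=1).
x = i·n + j = 1·15 + 1 = 16.
Check: 3^16 ≡ 139 (mod 223).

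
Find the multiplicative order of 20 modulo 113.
112

113 is prime, so ord(20) divides φ(113) = 112.
Divisors of 112: 1, 2, 4, 7, 8, 14, 16, 28, 56, 112.
Repeated squaring: 20^1 ≡ 20, 20^2 ≡ 61, 20^4 ≡ 105, 20^8 ≡ 64, 20^16 ≡ 28, 20^32 ≡ 106, 20^64 ≡ 49 (mod 113).
Test 20^d mod 113 for each divisor d in increasing order:
20^1 ≡ 20
20^2 ≡ 61
20^4 ≡ 105
20^7 = 20^4·20^2·20^1 ≡ 71
20^8 ≡ 64
20^14 = 20^8·20^4·20^2 ≡ 69
20^16 ≡ 28
20^28 = 20^16·20^8·20^4 ≡ 15
20^56 = 20^32·20^16·20^8 ≡ 112
20^112 = 20^64·20^32·20^16 ≡ 1  ← first divisor giving 1
The order is 112.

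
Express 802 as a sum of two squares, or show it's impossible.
19² + 21² (a=19, b=21)

Factorization: 802 = 2 × 401
By Fermat: n is sum of two squares iff every prime p ≡ 3 (mod 4) appears to even power.
All primes ≡ 3 (mod 4) appear to even power.
Search a = 0, 1, 2, … for 802 - a² a perfect square: first hit at a = 19: 802 - 361 = 441 = 21².
802 = 19² + 21² = 361 + 441 ✓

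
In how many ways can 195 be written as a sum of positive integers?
2580840212973

p(n) counts ways to write n as a sum of positive integers (order ignored).
Euler's pentagonal recurrence: p(k) = p(k-1) + p(k-2) - p(k-5) - p(k-7) + p(k-12) + p(k-15) - ... (offsets j(3j∓1)/2, signs ++--, p(0)=1, p(<0)=0).
DP table for k = 0..194: p(0)=1, p(1)=1, p(2)=2, p(3)=3, p(4)=5, p(5)=7, p(6)=11, p(7)=15, p(8)=22, p(9)=30, p(10)=42, p(11)=56, p(12)=77, p(13)=101, p(14)=135, p(15)=176, p(16)=231, p(17)=297, p(18)=385, p(19)=490, p(20)=627, p(21)=792, p(22)=1002, p(23)=1255, p(24)=1575, p(25)=1958, p(26)=2436, p(27)=3010, p(28)=3718, p(29)=4565, p(30)=5604, p(31)=6842, p(32)=8349, p(33)=10143, p(34)=12310, p(35)=14883, p(36)=17977, p(37)=21637, p(38)=26015, p(39)=31185, p(40)=37338, p(41)=44583, p(42)=53174, p(43)=63261, p(44)=75175, p(45)=89134, p(46)=105558, p(47)=124754, p(48)=147273, p(49)=173525, p(50)=204226, p(51)=239943, p(52)=281589, p(53)=329931, p(54)=386155, p(55)=451276, p(56)=526823, p(57)=614154, p(58)=715220, p(59)=831820, p(60)=966467, p(61)=1121505, p(62)=1300156, p(63)=1505499, p(64)=1741630, p(65)=2012558, p(66)=2323520, p(67)=2679689, p(68)=3087735, p(69)=3554345, p(70)=4087968, p(71)=4697205, p(72)=5392783, p(73)=6185689, p(74)=7089500, p(75)=8118264, p(76)=9289091, p(77)=10619863, p(78)=12132164, p(79)=13848650, p(80)=15796476, p(81)=18004327, p(82)=20506255, p(83)=23338469, p(84)=26543660, p(85)=30167357, p(86)=34262962, p(87)=38887673, p(88)=44108109, p(89)=49995925, p(90)=56634173, p(91)=64112359, p(92)=72533807, p(93)=82010177, p(94)=92669720, p(95)=104651419, p(96)=118114304, p(97)=133230930, p(98)=150198136, p(99)=169229875, p(100)=190569292, p(101)=214481126, p(102)=241265379, p(103)=271248950, p(104)=304801365, p(105)=342325709, p(106)=384276336, p(107)=431149389, p(108)=483502844, p(109)=541946240, p(110)=607163746, p(111)=679903203, p(112)=761002156, p(113)=851376628, p(114)=952050665, p(115)=1064144451, p(116)=1188908248, p(117)=1327710076, p(118)=1482074143, p(119)=1653668665, p(120)=1844349560, p(121)=2056148051, p(122)=2291320912, p(123)=2552338241, p(124)=2841940500, p(125)=3163127352, p(126)=3519222692, p(127)=3913864295, p(128)=4351078600, p(129)=4835271870, p(130)=5371315400, p(131)=5964539504, p(132)=6620830889, p(133)=7346629512, p(134)=8149040695, p(135)=9035836076, p(136)=10015581680, p(137)=11097645016, p(138)=12292341831, p(139)=13610949895, p(140)=15065878135, p(141)=16670689208, p(142)=18440293320, p(143)=20390982757, p(144)=22540654445, p(145)=24908858009, p(146)=27517052599, p(147)=30388671978, p(148)=33549419497, p(149)=37027355200, p(150)=40853235313, p(151)=45060624582, p(152)=49686288421, p(153)=54770336324, p(154)=60356673280, p(155)=66493182097, p(156)=73232243759, p(157)=80630964769, p(158)=88751778802, p(159)=97662728555, p(160)=107438159466, p(161)=118159068427, p(162)=129913904637, p(163)=142798995930, p(164)=156919475295, p(165)=172389800255, p(166)=189334822579, p(167)=207890420102, p(168)=228204732751, p(169)=250438925115, p(170)=274768617130, p(171)=301384802048, p(172)=330495499613, p(173)=362326859895, p(174)=397125074750, p(175)=435157697830, p(176)=476715857290, p(177)=522115831195, p(178)=571701605655, p(179)=625846753120, p(180)=684957390936, p(181)=749474411781, p(182)=819876908323, p(183)=896684817527, p(184)=980462880430, p(185)=1071823774337, p(186)=1171432692373, p(187)=1280011042268, p(188)=1398341745571, p(189)=1527273599625, p(190)=1667727404093, p(191)=1820701100652, p(192)=1987276856363, p(193)=2168627105469, p(194)=2366022741845.
Final step: p(195) = p(194) + p(193) - p(190) - p(188) + p(183) + p(180) - p(173) - p(169) + p(160) + p(155) - p(144) - p(138) + p(125) + p(118) - p(103) - p(95) + p(78) + p(69) - p(50) - p(40) + p(19) + p(8)
= 2366022741845 + 2168627105469 - 1667727404093 - 1398341745571 + 896684817527 + 684957390936 - 362326859895 - 250438925115 + 107438159466 + 66493182097 - 22540654445 - 12292341831 + 3163127352 + 1482074143 - 271248950 - 104651419 + 12132164 + 3554345 - 204226 - 37338 + 490 + 22
= 2580840212973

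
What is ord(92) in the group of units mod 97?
96

97 is prime, so ord(92) divides φ(97) = 96.
Divisors of 96: 1, 2, 3, 4, 6, 8, 12, 16, 24, 32, 48, 96.
Repeated squaring: 92^1 ≡ 92, 92^2 ≡ 25, 92^4 ≡ 43, 92^8 ≡ 6, 92^16 ≡ 36, 92^32 ≡ 35, 92^64 ≡ 61 (mod 97).
Test 92^d mod 97 for each divisor d in increasing order:
92^1 ≡ 92
92^2 ≡ 25
92^3 = 92^2·92^1 ≡ 69
92^4 ≡ 43
92^6 = 92^4·92^2 ≡ 8
92^8 ≡ 6
92^12 = 92^8·92^4 ≡ 64
92^16 ≡ 36
92^24 = 92^16·92^8 ≡ 22
92^32 ≡ 35
92^48 = 92^32·92^16 ≡ 96
92^96 = 92^64·92^32 ≡ 1  ← first divisor giving 1
The order is 96.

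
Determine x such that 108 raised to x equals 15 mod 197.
94

Baby-step giant-step with step n = ⌈√197⌉ = 15.
Baby steps 108^j mod 197 (j:value) for j=0..14: 0:1, 1:108, 2:41, 3:94, 4:105, 5:111, 6:168, 7:20, 8:190, 9:32, 10:107, 11:130, 12:53, 13:11, 14:6.
Giant-step multiplier: 108^(-15) ≡ 108^(196-15) = 108^181 ≡ 159 (mod 197).
Giant steps γ_i = 15·159^i mod 197: γ_0=15, γ_1=21, γ_2=187, γ_3=183, γ_4=138, γ_5=75, γ_6=105 (in table at j=4).
x = i·n + j = 6·15 + 4 = 94.
Check: 108^94 ≡ 15 (mod 197).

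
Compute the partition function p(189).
1527273599625

p(n) counts ways to write n as a sum of positive integers (order ignored).
Euler's pentagonal recurrence: p(k) = p(k-1) + p(k-2) - p(k-5) - p(k-7) + p(k-12) + p(k-15) - ... (offsets j(3j∓1)/2, signs ++--, p(0)=1, p(<0)=0).
DP table for k = 0..188: p(0)=1, p(1)=1, p(2)=2, p(3)=3, p(4)=5, p(5)=7, p(6)=11, p(7)=15, p(8)=22, p(9)=30, p(10)=42, p(11)=56, p(12)=77, p(13)=101, p(14)=135, p(15)=176, p(16)=231, p(17)=297, p(18)=385, p(19)=490, p(20)=627, p(21)=792, p(22)=1002, p(23)=1255, p(24)=1575, p(25)=1958, p(26)=2436, p(27)=3010, p(28)=3718, p(29)=4565, p(30)=5604, p(31)=6842, p(32)=8349, p(33)=10143, p(34)=12310, p(35)=14883, p(36)=17977, p(37)=21637, p(38)=26015, p(39)=31185, p(40)=37338, p(41)=44583, p(42)=53174, p(43)=63261, p(44)=75175, p(45)=89134, p(46)=105558, p(47)=124754, p(48)=147273, p(49)=173525, p(50)=204226, p(51)=239943, p(52)=281589, p(53)=329931, p(54)=386155, p(55)=451276, p(56)=526823, p(57)=614154, p(58)=715220, p(59)=831820, p(60)=966467, p(61)=1121505, p(62)=1300156, p(63)=1505499, p(64)=1741630, p(65)=2012558, p(66)=2323520, p(67)=2679689, p(68)=3087735, p(69)=3554345, p(70)=4087968, p(71)=4697205, p(72)=5392783, p(73)=6185689, p(74)=7089500, p(75)=8118264, p(76)=9289091, p(77)=10619863, p(78)=12132164, p(79)=13848650, p(80)=15796476, p(81)=18004327, p(82)=20506255, p(83)=23338469, p(84)=26543660, p(85)=30167357, p(86)=34262962, p(87)=38887673, p(88)=44108109, p(89)=49995925, p(90)=56634173, p(91)=64112359, p(92)=72533807, p(93)=82010177, p(94)=92669720, p(95)=104651419, p(96)=118114304, p(97)=133230930, p(98)=150198136, p(99)=169229875, p(100)=190569292, p(101)=214481126, p(102)=241265379, p(103)=271248950, p(104)=304801365, p(105)=342325709, p(106)=384276336, p(107)=431149389, p(108)=483502844, p(109)=541946240, p(110)=607163746, p(111)=679903203, p(112)=761002156, p(113)=851376628, p(114)=952050665, p(115)=1064144451, p(116)=1188908248, p(117)=1327710076, p(118)=1482074143, p(119)=1653668665, p(120)=1844349560, p(121)=2056148051, p(122)=2291320912, p(123)=2552338241, p(124)=2841940500, p(125)=3163127352, p(126)=3519222692, p(127)=3913864295, p(128)=4351078600, p(129)=4835271870, p(130)=5371315400, p(131)=5964539504, p(132)=6620830889, p(133)=7346629512, p(134)=8149040695, p(135)=9035836076, p(136)=10015581680, p(137)=11097645016, p(138)=12292341831, p(139)=13610949895, p(140)=15065878135, p(141)=16670689208, p(142)=18440293320, p(143)=20390982757, p(144)=22540654445, p(145)=24908858009, p(146)=27517052599, p(147)=30388671978, p(148)=33549419497, p(149)=37027355200, p(150)=40853235313, p(151)=45060624582, p(152)=49686288421, p(153)=54770336324, p(154)=60356673280, p(155)=66493182097, p(156)=73232243759, p(157)=80630964769, p(158)=88751778802, p(159)=97662728555, p(160)=107438159466, p(161)=118159068427, p(162)=129913904637, p(163)=142798995930, p(164)=156919475295, p(165)=172389800255, p(166)=189334822579, p(167)=207890420102, p(168)=228204732751, p(169)=250438925115, p(170)=274768617130, p(171)=301384802048, p(172)=330495499613, p(173)=362326859895, p(174)=397125074750, p(175)=435157697830, p(176)=476715857290, p(177)=522115831195, p(178)=571701605655, p(179)=625846753120, p(180)=684957390936, p(181)=749474411781, p(182)=819876908323, p(183)=896684817527, p(184)=980462880430, p(185)=1071823774337, p(186)=1171432692373, p(187)=1280011042268, p(188)=1398341745571.
Final step: p(189) = p(188) + p(187) - p(184) - p(182) + p(177) + p(174) - p(167) - p(163) + p(154) + p(149) - p(138) - p(132) + p(119) + p(112) - p(97) - p(89) + p(72) + p(63) - p(44) - p(34) + p(13) + p(2)
= 1398341745571 + 1280011042268 - 980462880430 - 819876908323 + 522115831195 + 397125074750 - 207890420102 - 142798995930 + 60356673280 + 37027355200 - 12292341831 - 6620830889 + 1653668665 + 761002156 - 133230930 - 49995925 + 5392783 + 1505499 - 75175 - 12310 + 101 + 2
= 1527273599625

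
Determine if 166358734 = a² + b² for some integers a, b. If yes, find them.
Not possible

Factorization: 166358734 = 2 × 37 × 131^3
By Fermat: n is sum of two squares iff every prime p ≡ 3 (mod 4) appears to even power.
Prime(s) ≡ 3 (mod 4) with odd exponent: [(131, 3)]
Therefore 166358734 cannot be expressed as a² + b².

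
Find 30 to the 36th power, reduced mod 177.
171

Repeated squaring. Binary of 36 = 100100.
30^1 ≡ 30 (mod 177); 30^2 ≡ 15 (mod 177); 30^4 ≡ 48 (mod 177); 30^8 ≡ 3 (mod 177); 30^16 ≡ 9 (mod 177); 30^32 ≡ 81 (mod 177)
30^36 = 30^4 × 30^32 ≡ 171 (mod 177)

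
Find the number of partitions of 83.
23338469

p(n) counts ways to write n as a sum of positive integers (order ignored).
Euler's pentagonal recurrence: p(k) = p(k-1) + p(k-2) - p(k-5) - p(k-7) + p(k-12) + p(k-15) - ... (offsets j(3j∓1)/2, signs ++--, p(0)=1, p(<0)=0).
DP table for k = 0..82: p(0)=1, p(1)=1, p(2)=2, p(3)=3, p(4)=5, p(5)=7, p(6)=11, p(7)=15, p(8)=22, p(9)=30, p(10)=42, p(11)=56, p(12)=77, p(13)=101, p(14)=135, p(15)=176, p(16)=231, p(17)=297, p(18)=385, p(19)=490, p(20)=627, p(21)=792, p(22)=1002, p(23)=1255, p(24)=1575, p(25)=1958, p(26)=2436, p(27)=3010, p(28)=3718, p(29)=4565, p(30)=5604, p(31)=6842, p(32)=8349, p(33)=10143, p(34)=12310, p(35)=14883, p(36)=17977, p(37)=21637, p(38)=26015, p(39)=31185, p(40)=37338, p(41)=44583, p(42)=53174, p(43)=63261, p(44)=75175, p(45)=89134, p(46)=105558, p(47)=124754, p(48)=147273, p(49)=173525, p(50)=204226, p(51)=239943, p(52)=281589, p(53)=329931, p(54)=386155, p(55)=451276, p(56)=526823, p(57)=614154, p(58)=715220, p(59)=831820, p(60)=966467, p(61)=1121505, p(62)=1300156, p(63)=1505499, p(64)=1741630, p(65)=2012558, p(66)=2323520, p(67)=2679689, p(68)=3087735, p(69)=3554345, p(70)=4087968, p(71)=4697205, p(72)=5392783, p(73)=6185689, p(74)=7089500, p(75)=8118264, p(76)=9289091, p(77)=10619863, p(78)=12132164, p(79)=13848650, p(80)=15796476, p(81)=18004327, p(82)=20506255.
Final step: p(83) = p(82) + p(81) - p(78) - p(76) + p(71) + p(68) - p(61) - p(57) + p(48) + p(43) - p(32) - p(26) + p(13) + p(6)
= 20506255 + 18004327 - 12132164 - 9289091 + 4697205 + 3087735 - 1121505 - 614154 + 147273 + 63261 - 8349 - 2436 + 101 + 11
= 23338469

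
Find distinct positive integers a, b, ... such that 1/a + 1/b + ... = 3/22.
1/8 + 1/88

Greedy algorithm:
3/22: ceiling(22/3) = 8, use 1/8
1/88: ceiling(88/1) = 88, use 1/88
Result: 3/22 = 1/8 + 1/88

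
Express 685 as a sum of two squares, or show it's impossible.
3² + 26² (a=3, b=26)

Factorization: 685 = 5 × 137
By Fermat: n is sum of two squares iff every prime p ≡ 3 (mod 4) appears to even power.
All primes ≡ 3 (mod 4) appear to even power.
Search a = 0, 1, 2, … for 685 - a² a perfect square: first hit at a = 3: 685 - 9 = 676 = 26².
685 = 3² + 26² = 9 + 676 ✓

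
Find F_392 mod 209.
111

Matrix identity: Q^n = [[F_(n+1), F_n], [F_n, F_(n-1)]] with Q = [[1,1],[1,0]].
n = 392 = 110001000₂. Square-and-multiply, entries mod 209:
Q^1 = [[1,1],[1,0]]
Q^3 = (Q^1)²·Q = [[3,2],[2,1]]
Q^6 = (Q^3)² = [[13,8],[8,5]]
Q^12 = (Q^6)² = [[24,144],[144,89]]
Q^24 = (Q^12)² = [[203,179],[179,24]]
Q^49 = (Q^24)²·Q = [[187,100],[100,87]]
Q^98 = (Q^49)² = [[34,21],[21,13]]
Q^196 = (Q^98)² = [[134,151],[151,192]]
Q^392 = (Q^196)² = [[2,111],[111,100]]
F_392 mod 209 = Q^392[0][1] = 111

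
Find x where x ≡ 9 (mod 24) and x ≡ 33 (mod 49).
33

Using Chinese Remainder Theorem:
M = 24 × 49 = 1176
M1 = 49, M2 = 24
y1 = 49^(-1) mod 24 = 1
y2 = 24^(-1) mod 49 = 47
x = (9×49×1 + 33×24×47) mod 1176 = 33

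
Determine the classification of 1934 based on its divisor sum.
deficient

Proper divisors of 1934: sum = 1 + 2 + 967 = 970
Since 970 < 1934, 1934 is deficient.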